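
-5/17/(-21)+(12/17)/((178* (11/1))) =5021/349503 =0.01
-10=-10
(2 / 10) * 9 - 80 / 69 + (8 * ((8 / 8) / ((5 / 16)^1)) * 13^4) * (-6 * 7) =-10594531363 / 345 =-30708786.56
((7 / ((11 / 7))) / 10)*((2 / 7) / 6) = 7 / 330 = 0.02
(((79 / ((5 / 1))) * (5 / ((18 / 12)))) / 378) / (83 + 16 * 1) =79 / 56133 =0.00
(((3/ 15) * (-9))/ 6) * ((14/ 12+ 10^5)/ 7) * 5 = -600007/ 28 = -21428.82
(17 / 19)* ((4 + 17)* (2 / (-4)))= -9.39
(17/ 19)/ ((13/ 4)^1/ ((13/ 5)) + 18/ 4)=68/ 437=0.16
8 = 8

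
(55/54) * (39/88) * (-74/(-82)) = 2405/5904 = 0.41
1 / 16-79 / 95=-1169 / 1520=-0.77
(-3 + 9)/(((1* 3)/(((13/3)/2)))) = 13/3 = 4.33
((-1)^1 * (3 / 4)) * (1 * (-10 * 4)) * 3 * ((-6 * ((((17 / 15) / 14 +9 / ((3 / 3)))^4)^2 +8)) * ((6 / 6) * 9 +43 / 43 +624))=-55445318390128294799374673117 / 3502116607500000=-15831945250306.26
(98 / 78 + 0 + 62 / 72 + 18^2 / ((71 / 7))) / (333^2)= 1131785 / 3684619692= 0.00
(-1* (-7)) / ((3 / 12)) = 28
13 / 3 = 4.33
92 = 92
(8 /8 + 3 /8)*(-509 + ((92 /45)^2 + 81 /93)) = -43498697 /62775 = -692.93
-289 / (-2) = 289 / 2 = 144.50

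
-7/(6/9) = -21/2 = -10.50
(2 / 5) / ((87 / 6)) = 4 / 145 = 0.03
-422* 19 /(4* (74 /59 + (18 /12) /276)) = -21760852 /13675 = -1591.29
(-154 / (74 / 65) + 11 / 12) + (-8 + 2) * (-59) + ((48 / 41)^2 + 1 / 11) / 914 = 824113090951 / 3751971828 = 219.65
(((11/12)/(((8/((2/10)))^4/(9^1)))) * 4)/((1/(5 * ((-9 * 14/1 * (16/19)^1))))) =-2079/304000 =-0.01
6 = 6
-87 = -87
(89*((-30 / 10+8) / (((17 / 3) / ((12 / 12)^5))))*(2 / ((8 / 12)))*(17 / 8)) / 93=1335 / 248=5.38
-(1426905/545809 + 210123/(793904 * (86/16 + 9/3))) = -230103/86966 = -2.65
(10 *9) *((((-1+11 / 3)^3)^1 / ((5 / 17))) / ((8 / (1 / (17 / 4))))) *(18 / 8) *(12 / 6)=768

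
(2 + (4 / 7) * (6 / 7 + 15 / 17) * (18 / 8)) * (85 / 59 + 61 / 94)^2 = 473962066209 / 25621510628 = 18.50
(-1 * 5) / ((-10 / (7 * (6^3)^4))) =7618738176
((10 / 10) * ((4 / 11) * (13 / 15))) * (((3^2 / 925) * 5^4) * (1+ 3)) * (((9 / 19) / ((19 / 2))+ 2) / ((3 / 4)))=20.95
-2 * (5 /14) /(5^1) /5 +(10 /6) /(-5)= -38 /105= -0.36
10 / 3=3.33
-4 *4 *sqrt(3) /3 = -16 *sqrt(3) /3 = -9.24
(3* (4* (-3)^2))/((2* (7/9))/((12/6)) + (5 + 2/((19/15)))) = 9234/629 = 14.68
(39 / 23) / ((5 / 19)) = 6.44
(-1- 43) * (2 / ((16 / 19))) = -209 / 2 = -104.50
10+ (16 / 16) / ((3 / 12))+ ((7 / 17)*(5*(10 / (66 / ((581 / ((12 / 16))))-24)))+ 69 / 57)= 128800057 / 8975847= 14.35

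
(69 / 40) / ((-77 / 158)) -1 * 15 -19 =-57811 / 1540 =-37.54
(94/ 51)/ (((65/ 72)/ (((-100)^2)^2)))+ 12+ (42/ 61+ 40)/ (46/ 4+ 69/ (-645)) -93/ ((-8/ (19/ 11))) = 1186558387036644317/ 5811820872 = 204162931.58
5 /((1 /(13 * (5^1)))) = 325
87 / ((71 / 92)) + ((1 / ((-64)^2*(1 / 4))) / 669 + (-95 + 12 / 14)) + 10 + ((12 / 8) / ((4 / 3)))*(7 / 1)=12415184753 / 340472832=36.46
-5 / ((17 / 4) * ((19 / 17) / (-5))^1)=100 / 19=5.26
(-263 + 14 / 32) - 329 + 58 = -8537 / 16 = -533.56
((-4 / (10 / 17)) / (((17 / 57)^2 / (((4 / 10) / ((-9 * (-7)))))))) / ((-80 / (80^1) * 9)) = 1444 / 26775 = 0.05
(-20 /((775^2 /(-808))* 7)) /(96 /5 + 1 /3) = 9696 /49275275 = 0.00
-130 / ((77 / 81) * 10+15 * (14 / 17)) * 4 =-23.79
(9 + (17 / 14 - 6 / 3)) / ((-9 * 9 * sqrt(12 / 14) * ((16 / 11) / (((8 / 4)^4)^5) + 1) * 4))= -5181440 * sqrt(42) / 1226245797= -0.03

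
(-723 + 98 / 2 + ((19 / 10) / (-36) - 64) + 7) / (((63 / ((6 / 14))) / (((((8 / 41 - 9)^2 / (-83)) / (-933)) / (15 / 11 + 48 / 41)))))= -187792561 / 95593799160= -0.00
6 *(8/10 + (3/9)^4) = 658/135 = 4.87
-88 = -88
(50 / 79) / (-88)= -25 / 3476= -0.01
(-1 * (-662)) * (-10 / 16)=-1655 / 4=-413.75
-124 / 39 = -3.18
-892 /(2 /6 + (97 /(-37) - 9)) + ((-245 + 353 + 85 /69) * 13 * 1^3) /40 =396043313 /3458280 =114.52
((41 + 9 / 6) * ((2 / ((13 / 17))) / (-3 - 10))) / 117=-1445 / 19773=-0.07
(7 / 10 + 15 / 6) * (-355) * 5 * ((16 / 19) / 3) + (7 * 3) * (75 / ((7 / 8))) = 11720 / 57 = 205.61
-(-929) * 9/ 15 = 2787/ 5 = 557.40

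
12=12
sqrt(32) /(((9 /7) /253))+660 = 660+7084 * sqrt(2) /9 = 1773.14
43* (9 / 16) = 387 / 16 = 24.19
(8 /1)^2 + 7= 71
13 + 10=23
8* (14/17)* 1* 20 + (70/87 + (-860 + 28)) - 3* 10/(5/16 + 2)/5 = -38416930/54723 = -702.03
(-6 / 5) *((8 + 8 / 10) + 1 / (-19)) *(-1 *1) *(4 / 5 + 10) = 269244 / 2375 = 113.37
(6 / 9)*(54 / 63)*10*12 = 480 / 7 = 68.57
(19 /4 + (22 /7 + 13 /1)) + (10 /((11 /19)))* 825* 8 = 3192585 /28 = 114020.89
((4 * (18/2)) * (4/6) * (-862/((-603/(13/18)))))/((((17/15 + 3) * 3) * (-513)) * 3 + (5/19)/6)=-8516560/6559209081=-0.00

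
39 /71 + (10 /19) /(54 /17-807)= 0.55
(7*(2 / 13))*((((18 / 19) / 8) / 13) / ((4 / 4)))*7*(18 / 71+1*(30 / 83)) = 799092 / 18922423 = 0.04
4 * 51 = 204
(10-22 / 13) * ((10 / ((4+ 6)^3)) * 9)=243 / 325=0.75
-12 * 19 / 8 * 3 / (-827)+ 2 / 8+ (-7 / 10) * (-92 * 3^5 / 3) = 86285101 / 16540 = 5216.75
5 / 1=5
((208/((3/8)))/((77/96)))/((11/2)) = 106496/847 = 125.73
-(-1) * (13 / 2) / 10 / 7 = 13 / 140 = 0.09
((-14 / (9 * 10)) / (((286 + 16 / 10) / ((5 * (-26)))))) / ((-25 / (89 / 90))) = -8099 / 2911950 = -0.00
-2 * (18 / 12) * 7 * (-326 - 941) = 26607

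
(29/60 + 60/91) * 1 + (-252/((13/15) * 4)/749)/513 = 12681787/11100180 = 1.14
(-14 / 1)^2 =196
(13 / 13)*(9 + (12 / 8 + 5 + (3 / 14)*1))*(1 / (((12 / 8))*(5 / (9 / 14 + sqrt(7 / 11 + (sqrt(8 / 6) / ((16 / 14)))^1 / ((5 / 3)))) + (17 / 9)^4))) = 220 / (21*(5 / (9 / 14 + sqrt(7*sqrt(3) / 20 + 7 / 11)) + 83521 / 6561)) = 0.67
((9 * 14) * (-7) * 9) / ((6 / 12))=-15876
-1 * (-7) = 7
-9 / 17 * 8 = -72 / 17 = -4.24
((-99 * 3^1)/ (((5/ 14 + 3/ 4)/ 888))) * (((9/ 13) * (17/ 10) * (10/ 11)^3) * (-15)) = 154069776000/ 48763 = 3159563.11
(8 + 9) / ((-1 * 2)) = -17 / 2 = -8.50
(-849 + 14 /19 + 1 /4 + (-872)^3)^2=2539377136345489012609 /5776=439642856015493250.11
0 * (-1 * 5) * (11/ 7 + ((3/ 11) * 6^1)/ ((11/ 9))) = 0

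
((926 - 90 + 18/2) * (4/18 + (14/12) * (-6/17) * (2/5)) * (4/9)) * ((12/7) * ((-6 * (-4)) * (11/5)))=1955.16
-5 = -5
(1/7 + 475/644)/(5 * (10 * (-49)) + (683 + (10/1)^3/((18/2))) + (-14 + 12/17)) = -12393/23495420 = -0.00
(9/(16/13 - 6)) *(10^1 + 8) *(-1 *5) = 5265/31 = 169.84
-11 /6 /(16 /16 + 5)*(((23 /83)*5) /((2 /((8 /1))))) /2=-1265 /1494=-0.85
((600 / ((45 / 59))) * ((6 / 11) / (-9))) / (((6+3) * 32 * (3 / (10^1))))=-1475 / 2673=-0.55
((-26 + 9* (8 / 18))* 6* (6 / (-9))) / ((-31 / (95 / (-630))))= 0.43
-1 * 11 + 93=82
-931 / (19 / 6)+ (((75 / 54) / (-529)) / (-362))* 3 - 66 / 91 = -30815855885 / 104557908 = -294.73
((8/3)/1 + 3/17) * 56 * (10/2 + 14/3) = 235480/153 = 1539.08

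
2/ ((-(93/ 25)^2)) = -1250/ 8649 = -0.14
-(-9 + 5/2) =13/2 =6.50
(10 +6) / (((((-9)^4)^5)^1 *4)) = 4 / 12157665459056928801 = 0.00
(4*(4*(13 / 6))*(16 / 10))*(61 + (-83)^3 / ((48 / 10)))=-297176984 / 45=-6603932.98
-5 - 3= -8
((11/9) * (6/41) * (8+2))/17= 220/2091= 0.11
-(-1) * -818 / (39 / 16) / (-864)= 409 / 1053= 0.39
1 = 1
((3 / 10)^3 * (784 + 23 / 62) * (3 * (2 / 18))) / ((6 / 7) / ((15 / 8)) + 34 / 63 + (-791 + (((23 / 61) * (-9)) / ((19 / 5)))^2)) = -0.01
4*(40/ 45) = 3.56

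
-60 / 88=-15 / 22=-0.68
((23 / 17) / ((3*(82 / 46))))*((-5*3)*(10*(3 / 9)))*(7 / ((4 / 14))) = -648025 / 2091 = -309.91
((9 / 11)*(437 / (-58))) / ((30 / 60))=-3933 / 319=-12.33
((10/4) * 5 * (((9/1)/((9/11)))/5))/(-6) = -55/12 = -4.58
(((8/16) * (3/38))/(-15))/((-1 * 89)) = 1/33820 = 0.00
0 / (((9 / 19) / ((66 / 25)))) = 0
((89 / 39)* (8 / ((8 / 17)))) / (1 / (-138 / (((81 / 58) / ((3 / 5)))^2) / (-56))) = 29265959 / 1658475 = 17.65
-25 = -25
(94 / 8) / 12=47 / 48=0.98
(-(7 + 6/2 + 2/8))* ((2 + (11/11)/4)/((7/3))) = -1107/112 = -9.88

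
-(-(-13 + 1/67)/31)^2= -756900/4313929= -0.18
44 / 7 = 6.29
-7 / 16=-0.44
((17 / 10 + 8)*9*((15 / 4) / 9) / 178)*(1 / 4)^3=291 / 91136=0.00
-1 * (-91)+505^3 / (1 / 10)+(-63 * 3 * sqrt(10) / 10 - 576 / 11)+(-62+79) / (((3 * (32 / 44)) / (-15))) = 113333103115 / 88 - 189 * sqrt(10) / 10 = 1287876111.99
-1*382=-382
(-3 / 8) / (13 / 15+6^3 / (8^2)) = -45 / 509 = -0.09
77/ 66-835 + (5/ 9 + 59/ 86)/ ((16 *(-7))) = -72284305/ 86688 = -833.84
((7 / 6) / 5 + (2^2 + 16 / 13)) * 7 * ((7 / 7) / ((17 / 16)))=119336 / 3315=36.00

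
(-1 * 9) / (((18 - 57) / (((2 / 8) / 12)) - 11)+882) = 9 / 1001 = 0.01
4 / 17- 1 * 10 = -166 / 17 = -9.76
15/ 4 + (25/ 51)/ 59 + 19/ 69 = 372211/ 92276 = 4.03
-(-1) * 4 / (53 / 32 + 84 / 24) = 128 / 165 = 0.78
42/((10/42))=176.40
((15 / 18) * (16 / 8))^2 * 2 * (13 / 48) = 325 / 216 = 1.50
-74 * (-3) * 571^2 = 72381102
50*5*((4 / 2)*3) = 1500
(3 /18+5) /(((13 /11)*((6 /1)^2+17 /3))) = 341 /3250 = 0.10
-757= -757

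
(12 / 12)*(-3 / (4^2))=-3 / 16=-0.19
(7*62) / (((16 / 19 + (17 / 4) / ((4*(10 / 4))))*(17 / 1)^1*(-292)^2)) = 20615 / 87241059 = 0.00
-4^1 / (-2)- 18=-16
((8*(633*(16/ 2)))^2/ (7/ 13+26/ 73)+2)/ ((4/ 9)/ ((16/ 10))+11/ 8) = 37380475592496/ 33677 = 1109970472.21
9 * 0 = 0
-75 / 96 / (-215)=5 / 1376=0.00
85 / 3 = 28.33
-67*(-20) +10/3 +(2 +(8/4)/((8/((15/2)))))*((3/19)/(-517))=316693241/235752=1343.33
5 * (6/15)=2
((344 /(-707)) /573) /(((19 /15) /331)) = -569320 /2565703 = -0.22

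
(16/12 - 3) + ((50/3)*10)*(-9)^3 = -364505/3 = -121501.67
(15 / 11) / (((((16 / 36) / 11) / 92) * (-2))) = -3105 / 2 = -1552.50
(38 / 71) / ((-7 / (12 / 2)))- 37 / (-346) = -60499 / 171962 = -0.35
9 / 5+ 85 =434 / 5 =86.80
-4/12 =-1/3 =-0.33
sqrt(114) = 10.68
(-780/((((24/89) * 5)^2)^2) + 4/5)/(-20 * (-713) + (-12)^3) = -812884333/43310592000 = -0.02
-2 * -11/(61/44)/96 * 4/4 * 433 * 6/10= 52393/1220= 42.95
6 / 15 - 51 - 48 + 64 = -173 / 5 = -34.60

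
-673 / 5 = -134.60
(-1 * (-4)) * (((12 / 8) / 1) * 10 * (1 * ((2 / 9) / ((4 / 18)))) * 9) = 540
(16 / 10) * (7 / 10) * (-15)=-84 / 5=-16.80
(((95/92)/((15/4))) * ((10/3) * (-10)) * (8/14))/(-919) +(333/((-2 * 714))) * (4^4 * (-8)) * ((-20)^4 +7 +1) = 1729897987664048/22637727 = 76416593.75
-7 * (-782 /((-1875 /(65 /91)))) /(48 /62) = -12121 /4500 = -2.69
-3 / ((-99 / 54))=18 / 11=1.64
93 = 93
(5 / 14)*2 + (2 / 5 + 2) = 109 / 35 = 3.11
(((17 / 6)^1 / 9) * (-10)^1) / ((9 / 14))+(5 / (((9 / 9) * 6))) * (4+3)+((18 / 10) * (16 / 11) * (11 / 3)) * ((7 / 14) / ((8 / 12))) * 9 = 159739 / 2430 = 65.74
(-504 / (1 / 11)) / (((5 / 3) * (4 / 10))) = -8316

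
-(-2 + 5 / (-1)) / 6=7 / 6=1.17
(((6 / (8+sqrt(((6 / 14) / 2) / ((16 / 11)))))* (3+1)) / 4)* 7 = 75264 / 14303- 168* sqrt(462) / 14303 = 5.01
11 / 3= 3.67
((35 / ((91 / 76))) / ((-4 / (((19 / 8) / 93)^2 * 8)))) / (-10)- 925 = -1664060741 / 1798992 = -925.00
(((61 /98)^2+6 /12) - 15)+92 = 748031 /9604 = 77.89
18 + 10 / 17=316 / 17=18.59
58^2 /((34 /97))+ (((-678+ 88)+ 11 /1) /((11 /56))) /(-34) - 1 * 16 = 1807914 /187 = 9667.99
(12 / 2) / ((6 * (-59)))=-1 / 59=-0.02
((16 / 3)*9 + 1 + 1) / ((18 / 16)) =44.44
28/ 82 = 14/ 41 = 0.34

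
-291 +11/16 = -4645/16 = -290.31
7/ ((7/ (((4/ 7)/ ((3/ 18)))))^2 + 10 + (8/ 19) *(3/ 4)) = 10944/ 22645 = 0.48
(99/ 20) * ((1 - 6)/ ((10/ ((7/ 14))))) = -99/ 80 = -1.24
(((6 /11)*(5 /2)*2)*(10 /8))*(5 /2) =375 /44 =8.52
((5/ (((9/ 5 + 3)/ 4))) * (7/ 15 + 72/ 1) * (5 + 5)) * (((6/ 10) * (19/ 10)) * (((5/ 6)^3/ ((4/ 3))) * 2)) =2581625/ 864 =2987.99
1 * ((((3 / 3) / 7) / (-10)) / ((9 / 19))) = -19 / 630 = -0.03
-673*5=-3365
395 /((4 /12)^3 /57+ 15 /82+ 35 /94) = 710.54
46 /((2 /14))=322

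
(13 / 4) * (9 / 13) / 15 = 0.15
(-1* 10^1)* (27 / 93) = -90 / 31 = -2.90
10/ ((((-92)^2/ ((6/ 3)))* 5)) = 0.00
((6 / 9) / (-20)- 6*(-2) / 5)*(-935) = -13277 / 6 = -2212.83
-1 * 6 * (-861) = 5166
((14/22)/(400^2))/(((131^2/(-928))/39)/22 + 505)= 7917/1005189897500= 0.00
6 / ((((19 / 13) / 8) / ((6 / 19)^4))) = 808704 / 2476099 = 0.33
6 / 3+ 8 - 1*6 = 4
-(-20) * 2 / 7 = 40 / 7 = 5.71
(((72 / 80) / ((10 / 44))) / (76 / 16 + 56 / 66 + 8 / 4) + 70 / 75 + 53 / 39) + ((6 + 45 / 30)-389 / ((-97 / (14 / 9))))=9420452099 / 569152350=16.55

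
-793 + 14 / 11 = -8709 / 11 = -791.73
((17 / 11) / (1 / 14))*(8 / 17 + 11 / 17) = 266 / 11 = 24.18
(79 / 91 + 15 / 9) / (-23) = -692 / 6279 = -0.11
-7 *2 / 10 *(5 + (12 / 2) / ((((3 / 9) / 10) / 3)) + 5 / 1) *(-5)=3850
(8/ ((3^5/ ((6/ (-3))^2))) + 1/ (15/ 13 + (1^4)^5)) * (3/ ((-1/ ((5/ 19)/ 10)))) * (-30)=20275/ 14364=1.41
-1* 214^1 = -214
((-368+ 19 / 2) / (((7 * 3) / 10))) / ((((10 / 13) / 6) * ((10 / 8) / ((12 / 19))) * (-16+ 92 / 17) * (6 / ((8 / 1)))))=845104 / 9975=84.72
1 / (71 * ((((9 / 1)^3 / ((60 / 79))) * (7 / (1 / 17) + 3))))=10 / 83142207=0.00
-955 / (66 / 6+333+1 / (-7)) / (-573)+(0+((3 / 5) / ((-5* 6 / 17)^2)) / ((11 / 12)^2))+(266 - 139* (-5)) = 961.23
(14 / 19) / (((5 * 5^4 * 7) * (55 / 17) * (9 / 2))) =68 / 29390625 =0.00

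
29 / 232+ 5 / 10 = 5 / 8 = 0.62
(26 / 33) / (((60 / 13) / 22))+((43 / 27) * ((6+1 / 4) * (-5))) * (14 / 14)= -46.01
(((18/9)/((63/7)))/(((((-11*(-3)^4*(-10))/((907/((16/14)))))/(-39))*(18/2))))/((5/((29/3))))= -2393573/14434200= -0.17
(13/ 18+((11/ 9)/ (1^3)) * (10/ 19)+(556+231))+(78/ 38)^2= 5150177/ 6498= 792.58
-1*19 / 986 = -19 / 986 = -0.02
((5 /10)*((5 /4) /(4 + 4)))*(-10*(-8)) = 25 /4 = 6.25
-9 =-9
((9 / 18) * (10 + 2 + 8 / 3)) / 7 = 22 / 21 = 1.05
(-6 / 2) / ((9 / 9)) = -3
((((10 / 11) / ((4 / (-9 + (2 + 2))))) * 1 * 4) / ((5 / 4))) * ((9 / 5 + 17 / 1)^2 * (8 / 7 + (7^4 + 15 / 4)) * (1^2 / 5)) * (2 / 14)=-238094856 / 2695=-88346.89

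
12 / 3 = 4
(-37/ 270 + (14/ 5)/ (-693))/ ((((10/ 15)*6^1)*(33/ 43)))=-18017/ 392040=-0.05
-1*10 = -10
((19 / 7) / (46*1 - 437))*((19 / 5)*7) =-361 / 1955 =-0.18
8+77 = 85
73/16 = 4.56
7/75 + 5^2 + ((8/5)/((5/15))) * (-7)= -638/75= -8.51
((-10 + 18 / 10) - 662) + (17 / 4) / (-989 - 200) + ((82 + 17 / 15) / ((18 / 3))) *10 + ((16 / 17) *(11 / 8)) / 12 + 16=-1875710443 / 3638340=-515.54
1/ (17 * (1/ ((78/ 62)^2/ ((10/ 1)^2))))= 1521/ 1633700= 0.00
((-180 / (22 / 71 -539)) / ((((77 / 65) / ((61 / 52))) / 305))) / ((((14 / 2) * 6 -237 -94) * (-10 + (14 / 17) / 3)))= 0.04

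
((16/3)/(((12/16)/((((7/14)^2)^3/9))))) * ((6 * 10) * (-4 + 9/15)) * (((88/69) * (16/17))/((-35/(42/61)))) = 11264/189405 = 0.06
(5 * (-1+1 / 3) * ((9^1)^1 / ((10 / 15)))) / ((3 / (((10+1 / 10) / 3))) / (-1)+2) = -4545 / 112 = -40.58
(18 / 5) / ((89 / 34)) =1.38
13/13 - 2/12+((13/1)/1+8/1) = 131/6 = 21.83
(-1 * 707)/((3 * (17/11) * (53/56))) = -435512/2703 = -161.12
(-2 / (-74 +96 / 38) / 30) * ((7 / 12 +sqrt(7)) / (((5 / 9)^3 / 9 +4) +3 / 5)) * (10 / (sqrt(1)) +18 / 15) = 96957 / 73491080 +41553 * sqrt(7) / 18372770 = 0.01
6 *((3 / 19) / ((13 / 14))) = 252 / 247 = 1.02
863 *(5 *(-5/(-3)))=21575/3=7191.67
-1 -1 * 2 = -3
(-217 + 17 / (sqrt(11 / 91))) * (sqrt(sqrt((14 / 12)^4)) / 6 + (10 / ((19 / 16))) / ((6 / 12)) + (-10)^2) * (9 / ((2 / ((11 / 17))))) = -11240383 / 152 + 80053 * sqrt(1001) / 152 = -57286.97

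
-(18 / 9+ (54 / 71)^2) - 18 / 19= -337700 / 95779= -3.53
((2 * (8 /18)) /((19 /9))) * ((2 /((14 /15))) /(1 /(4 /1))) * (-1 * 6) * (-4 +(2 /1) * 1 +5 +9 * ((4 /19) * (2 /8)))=-190080 /2527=-75.22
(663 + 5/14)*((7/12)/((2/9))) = 27861/16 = 1741.31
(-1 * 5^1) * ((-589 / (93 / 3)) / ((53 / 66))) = 6270 / 53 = 118.30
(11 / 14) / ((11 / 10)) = 5 / 7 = 0.71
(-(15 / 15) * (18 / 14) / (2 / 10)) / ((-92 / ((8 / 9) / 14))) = 5 / 1127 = 0.00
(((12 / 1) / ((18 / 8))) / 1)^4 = 809.09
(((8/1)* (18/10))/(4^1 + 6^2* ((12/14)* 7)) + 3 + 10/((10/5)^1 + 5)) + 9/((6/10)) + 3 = 43301/1925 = 22.49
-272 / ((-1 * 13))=272 / 13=20.92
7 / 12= 0.58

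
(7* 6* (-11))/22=-21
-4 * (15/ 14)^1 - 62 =-464/ 7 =-66.29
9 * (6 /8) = 27 /4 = 6.75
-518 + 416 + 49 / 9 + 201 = 940 / 9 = 104.44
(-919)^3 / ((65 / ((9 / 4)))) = -26866784.73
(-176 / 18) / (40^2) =-11 / 1800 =-0.01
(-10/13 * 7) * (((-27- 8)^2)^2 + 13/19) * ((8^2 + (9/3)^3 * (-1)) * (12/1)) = -886149479040/247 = -3587649712.71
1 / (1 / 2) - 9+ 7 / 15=-98 / 15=-6.53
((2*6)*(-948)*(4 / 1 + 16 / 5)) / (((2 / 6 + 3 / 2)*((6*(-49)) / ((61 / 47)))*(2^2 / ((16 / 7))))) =99926784 / 886655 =112.70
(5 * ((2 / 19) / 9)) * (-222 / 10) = -74 / 57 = -1.30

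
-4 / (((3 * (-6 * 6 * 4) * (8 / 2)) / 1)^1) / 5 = 1 / 2160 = 0.00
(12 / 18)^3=8 / 27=0.30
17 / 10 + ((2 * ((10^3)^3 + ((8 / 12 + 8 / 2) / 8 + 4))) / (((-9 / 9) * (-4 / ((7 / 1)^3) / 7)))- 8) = 144060000659519 / 120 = 1200500005495.99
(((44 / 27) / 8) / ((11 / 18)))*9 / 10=3 / 10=0.30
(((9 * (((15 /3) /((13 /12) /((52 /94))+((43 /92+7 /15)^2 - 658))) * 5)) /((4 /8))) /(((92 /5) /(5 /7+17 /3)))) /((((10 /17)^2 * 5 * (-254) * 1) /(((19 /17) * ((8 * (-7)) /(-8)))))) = 671953050 /158458437083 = 0.00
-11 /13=-0.85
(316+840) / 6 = 192.67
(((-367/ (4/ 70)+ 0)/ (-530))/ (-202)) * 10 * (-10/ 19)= 0.32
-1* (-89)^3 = 704969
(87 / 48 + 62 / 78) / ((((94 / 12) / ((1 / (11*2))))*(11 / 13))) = 1627 / 90992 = 0.02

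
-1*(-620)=620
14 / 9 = 1.56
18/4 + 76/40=32/5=6.40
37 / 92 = 0.40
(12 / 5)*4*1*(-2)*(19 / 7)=-1824 / 35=-52.11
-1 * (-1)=1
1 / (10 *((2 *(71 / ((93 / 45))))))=31 / 21300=0.00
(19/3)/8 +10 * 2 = 20.79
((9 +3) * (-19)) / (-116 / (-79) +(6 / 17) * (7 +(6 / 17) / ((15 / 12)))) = -13013670 / 230513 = -56.46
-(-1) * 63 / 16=63 / 16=3.94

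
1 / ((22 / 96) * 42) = 0.10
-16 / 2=-8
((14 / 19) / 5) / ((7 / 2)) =4 / 95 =0.04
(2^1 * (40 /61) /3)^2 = 6400 /33489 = 0.19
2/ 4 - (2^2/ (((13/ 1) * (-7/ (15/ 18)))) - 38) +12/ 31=658823/ 16926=38.92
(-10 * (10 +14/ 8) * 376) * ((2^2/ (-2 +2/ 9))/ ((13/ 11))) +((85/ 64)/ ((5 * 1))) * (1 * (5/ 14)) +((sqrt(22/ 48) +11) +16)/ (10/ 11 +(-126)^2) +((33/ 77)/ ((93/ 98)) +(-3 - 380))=11 * sqrt(66)/ 2095752 +2640098024047637/ 31531287424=83729.47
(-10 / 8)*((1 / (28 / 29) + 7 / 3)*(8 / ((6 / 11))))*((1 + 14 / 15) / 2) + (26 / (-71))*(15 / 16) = -3223261 / 53676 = -60.05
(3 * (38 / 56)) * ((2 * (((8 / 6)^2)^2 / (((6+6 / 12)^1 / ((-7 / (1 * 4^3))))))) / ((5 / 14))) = -0.61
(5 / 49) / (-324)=-5 / 15876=-0.00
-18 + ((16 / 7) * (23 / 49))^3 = -676528894 / 40353607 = -16.77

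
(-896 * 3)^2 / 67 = 7225344 / 67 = 107840.96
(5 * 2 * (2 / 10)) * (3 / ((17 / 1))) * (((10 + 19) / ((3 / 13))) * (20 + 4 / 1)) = 18096 / 17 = 1064.47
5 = 5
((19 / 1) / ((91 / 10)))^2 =36100 / 8281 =4.36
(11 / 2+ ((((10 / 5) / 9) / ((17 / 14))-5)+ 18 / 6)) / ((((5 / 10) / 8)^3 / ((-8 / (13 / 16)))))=-295436288 / 1989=-148535.09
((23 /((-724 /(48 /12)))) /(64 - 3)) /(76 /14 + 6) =-161 /883280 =-0.00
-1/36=-0.03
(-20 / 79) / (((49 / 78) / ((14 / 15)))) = -208 / 553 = -0.38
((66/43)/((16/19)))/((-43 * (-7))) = 627/103544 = 0.01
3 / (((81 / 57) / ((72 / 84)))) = 38 / 21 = 1.81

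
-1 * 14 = -14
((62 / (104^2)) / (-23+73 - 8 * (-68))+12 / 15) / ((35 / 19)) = 0.43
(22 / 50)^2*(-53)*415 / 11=-48389 / 125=-387.11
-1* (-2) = 2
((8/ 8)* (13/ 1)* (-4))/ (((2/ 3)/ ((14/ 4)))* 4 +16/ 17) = -4641/ 152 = -30.53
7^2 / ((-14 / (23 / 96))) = -161 / 192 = -0.84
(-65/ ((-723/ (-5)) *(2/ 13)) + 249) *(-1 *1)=-355829/ 1446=-246.08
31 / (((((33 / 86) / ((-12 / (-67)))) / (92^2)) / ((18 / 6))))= 270780288 / 737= 367408.80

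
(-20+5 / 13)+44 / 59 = -14473 / 767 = -18.87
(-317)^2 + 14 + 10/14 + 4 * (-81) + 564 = 705206/7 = 100743.71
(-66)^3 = -287496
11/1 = 11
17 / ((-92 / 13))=-221 / 92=-2.40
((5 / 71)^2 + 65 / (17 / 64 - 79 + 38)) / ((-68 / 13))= 271770005 / 893648316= 0.30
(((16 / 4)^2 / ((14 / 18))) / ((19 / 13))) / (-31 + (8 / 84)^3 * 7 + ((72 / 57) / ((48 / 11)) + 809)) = 707616 / 39128029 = 0.02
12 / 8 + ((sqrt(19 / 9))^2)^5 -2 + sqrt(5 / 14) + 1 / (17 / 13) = sqrt(70) / 14 + 84718807 / 2007666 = 42.80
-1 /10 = -0.10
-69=-69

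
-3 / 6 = -1 / 2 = -0.50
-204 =-204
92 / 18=46 / 9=5.11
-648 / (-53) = 648 / 53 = 12.23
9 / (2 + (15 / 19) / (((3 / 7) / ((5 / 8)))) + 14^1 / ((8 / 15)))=1368 / 4469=0.31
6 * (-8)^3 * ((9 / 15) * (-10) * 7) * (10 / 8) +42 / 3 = 161294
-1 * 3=-3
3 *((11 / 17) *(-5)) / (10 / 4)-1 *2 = -100 / 17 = -5.88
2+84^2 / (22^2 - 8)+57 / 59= 17843 / 1003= 17.79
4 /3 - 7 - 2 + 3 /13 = -290 /39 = -7.44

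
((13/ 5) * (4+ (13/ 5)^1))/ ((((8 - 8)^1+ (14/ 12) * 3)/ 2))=1716/ 175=9.81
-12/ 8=-3/ 2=-1.50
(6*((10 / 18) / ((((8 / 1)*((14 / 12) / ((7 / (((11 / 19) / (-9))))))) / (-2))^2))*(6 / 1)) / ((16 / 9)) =11842605 / 1936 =6117.05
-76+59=-17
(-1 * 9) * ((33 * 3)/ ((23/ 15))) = -13365/ 23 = -581.09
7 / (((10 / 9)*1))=63 / 10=6.30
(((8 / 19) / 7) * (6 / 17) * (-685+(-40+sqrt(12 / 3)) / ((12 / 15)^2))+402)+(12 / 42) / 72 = 31435235 / 81396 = 386.20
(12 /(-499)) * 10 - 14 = -14.24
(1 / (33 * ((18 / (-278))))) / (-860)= 139 / 255420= 0.00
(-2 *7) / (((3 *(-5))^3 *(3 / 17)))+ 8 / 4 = 20488 / 10125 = 2.02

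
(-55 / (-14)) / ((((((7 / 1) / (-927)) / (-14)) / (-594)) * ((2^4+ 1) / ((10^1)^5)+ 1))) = -4325706.06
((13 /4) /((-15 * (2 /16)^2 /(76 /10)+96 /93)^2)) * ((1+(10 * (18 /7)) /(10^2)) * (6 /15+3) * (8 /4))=27635382714368 /997517325175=27.70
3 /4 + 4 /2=11 /4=2.75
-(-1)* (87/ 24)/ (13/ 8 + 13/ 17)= 1.52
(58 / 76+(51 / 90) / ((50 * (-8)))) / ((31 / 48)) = 173677 / 147250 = 1.18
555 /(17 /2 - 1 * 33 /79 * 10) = 128.39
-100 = -100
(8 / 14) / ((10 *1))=2 / 35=0.06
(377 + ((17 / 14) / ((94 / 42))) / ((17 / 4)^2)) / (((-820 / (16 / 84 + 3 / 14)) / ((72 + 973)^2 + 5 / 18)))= -169184231411 / 832464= -203233.09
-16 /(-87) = 16 /87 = 0.18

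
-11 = -11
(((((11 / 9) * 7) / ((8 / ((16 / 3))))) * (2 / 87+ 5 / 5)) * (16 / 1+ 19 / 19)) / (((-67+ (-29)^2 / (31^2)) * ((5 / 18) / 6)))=-42284 / 1305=-32.40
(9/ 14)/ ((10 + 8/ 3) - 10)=27/ 112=0.24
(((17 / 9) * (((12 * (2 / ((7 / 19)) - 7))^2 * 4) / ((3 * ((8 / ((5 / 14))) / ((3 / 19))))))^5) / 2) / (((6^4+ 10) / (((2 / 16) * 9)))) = 2603684274949563300000 / 7676297296607054089121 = 0.34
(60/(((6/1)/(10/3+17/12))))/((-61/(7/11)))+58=77171/1342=57.50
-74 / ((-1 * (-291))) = -74 / 291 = -0.25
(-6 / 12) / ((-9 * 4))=1 / 72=0.01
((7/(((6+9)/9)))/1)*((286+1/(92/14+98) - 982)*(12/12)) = -2923.16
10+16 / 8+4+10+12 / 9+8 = 106 / 3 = 35.33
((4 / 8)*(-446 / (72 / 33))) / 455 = -2453 / 10920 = -0.22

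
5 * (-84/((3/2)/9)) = -2520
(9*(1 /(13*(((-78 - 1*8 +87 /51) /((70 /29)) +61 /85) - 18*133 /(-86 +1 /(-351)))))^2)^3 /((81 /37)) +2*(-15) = -20747521458339435614447454644002329848856383072191451796270 /691584048635166502631309466769998104459842535117940293209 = -30.00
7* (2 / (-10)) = -7 / 5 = -1.40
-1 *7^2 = -49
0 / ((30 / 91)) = 0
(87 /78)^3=24389 /17576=1.39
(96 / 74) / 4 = 12 / 37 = 0.32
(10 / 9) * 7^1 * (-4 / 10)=-28 / 9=-3.11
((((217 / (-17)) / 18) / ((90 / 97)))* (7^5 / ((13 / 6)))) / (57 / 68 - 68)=707541086 / 8015085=88.28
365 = 365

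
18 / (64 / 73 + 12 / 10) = 3285 / 379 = 8.67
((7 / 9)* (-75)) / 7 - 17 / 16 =-451 / 48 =-9.40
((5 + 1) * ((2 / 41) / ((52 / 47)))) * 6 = 846 / 533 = 1.59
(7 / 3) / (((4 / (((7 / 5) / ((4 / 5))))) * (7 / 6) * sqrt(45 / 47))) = 7 * sqrt(235) / 120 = 0.89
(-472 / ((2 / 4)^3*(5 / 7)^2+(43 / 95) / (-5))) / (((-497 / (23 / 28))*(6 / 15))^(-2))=2723143314182144 / 2634949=1033470975.79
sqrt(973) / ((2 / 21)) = 21 * sqrt(973) / 2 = 327.53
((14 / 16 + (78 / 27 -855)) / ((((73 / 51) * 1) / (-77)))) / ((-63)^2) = 11461043 / 993384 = 11.54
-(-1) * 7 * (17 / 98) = 1.21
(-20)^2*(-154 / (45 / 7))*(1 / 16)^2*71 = -191345 / 72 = -2657.57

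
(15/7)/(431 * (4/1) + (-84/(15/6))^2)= 375/499268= 0.00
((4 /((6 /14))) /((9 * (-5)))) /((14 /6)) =-4 /45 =-0.09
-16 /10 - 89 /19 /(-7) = -619 /665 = -0.93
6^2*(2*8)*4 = 2304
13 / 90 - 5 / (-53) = 1139 / 4770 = 0.24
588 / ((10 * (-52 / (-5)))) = 147 / 26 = 5.65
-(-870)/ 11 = 79.09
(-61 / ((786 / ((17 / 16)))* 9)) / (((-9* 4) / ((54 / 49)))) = 1037 / 3697344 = 0.00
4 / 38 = 2 / 19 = 0.11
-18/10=-1.80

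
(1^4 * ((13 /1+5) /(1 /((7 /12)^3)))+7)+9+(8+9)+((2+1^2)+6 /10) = 19283 /480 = 40.17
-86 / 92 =-43 / 46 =-0.93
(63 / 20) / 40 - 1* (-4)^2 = -15.92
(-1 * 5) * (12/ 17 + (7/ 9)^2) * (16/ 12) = -36100/ 4131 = -8.74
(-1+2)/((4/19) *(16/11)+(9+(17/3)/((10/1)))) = 6270/61903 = 0.10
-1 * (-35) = 35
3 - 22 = -19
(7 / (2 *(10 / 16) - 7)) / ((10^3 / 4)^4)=-7 / 22460937500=-0.00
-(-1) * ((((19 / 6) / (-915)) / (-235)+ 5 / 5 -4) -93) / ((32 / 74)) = -4582612097 / 20642400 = -222.00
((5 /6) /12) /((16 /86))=0.37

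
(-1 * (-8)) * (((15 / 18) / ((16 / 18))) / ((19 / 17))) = 255 / 38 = 6.71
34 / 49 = 0.69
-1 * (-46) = 46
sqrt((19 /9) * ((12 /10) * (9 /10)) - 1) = 4 * sqrt(2) /5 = 1.13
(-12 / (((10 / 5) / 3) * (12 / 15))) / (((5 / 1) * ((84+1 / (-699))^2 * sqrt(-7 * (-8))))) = -4397409 * sqrt(14) / 193057268600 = -0.00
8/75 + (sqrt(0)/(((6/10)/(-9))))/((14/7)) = 8/75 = 0.11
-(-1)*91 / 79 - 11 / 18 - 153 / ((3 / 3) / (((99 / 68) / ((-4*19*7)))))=1451717 / 1513008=0.96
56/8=7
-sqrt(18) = -3 * sqrt(2) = -4.24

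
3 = 3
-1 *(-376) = 376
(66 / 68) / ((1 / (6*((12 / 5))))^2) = 85536 / 425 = 201.26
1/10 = 0.10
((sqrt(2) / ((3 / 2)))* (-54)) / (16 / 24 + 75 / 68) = -7344* sqrt(2) / 361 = -28.77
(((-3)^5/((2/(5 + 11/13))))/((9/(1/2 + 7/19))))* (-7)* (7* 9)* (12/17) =4715172/221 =21335.62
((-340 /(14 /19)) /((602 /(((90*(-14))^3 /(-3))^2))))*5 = -73270172203200000000 /43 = -1703957493097674418.60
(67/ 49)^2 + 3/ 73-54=-9129842/ 175273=-52.09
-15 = -15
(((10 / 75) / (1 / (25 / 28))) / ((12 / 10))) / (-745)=-5 / 37548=-0.00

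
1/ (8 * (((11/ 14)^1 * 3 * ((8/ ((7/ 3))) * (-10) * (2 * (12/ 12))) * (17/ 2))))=-49/ 538560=-0.00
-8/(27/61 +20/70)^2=-1458632/96721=-15.08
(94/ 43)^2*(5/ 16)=11045/ 7396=1.49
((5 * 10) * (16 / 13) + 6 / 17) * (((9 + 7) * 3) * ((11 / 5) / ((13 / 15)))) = 21665952 / 2873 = 7541.23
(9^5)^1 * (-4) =-236196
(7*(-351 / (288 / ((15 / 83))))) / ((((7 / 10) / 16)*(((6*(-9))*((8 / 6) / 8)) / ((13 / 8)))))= 4225 / 664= 6.36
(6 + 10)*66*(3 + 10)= 13728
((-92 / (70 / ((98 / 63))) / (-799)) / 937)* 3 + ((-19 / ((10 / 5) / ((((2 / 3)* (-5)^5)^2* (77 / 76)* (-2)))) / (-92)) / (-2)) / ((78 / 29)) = 81629124955133027 / 483516511920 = 168823.86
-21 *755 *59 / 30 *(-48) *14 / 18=3492328 / 3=1164109.33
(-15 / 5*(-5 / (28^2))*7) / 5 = 3 / 112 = 0.03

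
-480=-480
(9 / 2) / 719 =9 / 1438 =0.01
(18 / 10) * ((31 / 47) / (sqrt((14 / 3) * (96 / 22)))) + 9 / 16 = 0.83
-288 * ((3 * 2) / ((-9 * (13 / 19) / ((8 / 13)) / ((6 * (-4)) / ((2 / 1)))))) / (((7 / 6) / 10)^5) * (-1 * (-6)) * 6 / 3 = -3267860889600000 / 2840383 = -1150500087.35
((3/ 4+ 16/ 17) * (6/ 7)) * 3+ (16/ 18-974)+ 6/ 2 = -2068663/ 2142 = -965.76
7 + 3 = 10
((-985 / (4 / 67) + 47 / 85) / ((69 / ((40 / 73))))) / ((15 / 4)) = -44875096 / 1284435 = -34.94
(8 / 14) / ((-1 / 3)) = -12 / 7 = -1.71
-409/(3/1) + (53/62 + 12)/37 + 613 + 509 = 6785749/6882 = 986.01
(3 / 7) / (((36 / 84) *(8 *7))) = 1 / 56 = 0.02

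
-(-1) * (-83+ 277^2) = 76646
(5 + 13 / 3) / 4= 7 / 3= 2.33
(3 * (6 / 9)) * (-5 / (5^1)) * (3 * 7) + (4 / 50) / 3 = -3148 / 75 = -41.97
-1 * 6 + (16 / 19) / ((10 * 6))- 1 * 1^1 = -1991 / 285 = -6.99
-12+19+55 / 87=664 / 87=7.63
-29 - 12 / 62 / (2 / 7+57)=-360541 / 12431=-29.00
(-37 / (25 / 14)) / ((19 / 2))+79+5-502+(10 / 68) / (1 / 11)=-6759799 / 16150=-418.56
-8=-8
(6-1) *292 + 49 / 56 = 11687 / 8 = 1460.88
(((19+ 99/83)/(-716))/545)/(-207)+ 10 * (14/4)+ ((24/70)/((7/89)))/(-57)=54496135253468/1560442075605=34.92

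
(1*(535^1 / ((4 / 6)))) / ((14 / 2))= 1605 / 14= 114.64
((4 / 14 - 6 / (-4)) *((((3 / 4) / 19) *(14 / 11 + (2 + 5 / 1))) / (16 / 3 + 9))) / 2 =0.02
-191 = -191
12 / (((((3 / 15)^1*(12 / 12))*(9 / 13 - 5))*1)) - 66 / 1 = -79.93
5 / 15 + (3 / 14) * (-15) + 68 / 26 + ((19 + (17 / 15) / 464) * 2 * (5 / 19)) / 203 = -7548479 / 34898136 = -0.22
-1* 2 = -2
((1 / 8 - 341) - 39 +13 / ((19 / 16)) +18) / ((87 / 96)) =-213364 / 551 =-387.23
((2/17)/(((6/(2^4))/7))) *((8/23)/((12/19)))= 4256/3519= 1.21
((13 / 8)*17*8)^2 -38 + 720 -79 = 49444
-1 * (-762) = 762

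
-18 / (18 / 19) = -19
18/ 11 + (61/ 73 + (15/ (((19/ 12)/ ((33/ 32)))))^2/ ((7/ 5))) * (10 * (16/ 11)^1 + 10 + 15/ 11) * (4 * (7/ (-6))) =-8342.61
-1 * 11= -11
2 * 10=20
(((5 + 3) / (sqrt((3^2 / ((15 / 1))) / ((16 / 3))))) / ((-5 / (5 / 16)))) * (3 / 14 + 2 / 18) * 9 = -41 * sqrt(5) / 21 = -4.37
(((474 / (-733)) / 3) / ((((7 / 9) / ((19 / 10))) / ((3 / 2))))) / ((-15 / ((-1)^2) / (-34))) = -229653 / 128275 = -1.79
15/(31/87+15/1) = 0.98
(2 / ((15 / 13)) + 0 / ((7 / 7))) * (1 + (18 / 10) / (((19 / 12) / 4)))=9.62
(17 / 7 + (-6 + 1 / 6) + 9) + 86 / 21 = 407 / 42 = 9.69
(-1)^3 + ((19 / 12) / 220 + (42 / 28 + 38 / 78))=34127 / 34320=0.99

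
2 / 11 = 0.18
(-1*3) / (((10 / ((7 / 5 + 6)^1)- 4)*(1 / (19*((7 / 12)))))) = 703 / 56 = 12.55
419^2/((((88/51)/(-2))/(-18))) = 80582499/22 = 3662840.86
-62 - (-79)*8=570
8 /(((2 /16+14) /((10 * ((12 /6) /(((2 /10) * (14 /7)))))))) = 3200 /113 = 28.32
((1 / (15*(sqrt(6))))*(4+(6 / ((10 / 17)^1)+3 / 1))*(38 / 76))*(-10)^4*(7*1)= 60200*sqrt(6) / 9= 16384.36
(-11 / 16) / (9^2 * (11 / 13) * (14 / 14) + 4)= -143 / 15088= -0.01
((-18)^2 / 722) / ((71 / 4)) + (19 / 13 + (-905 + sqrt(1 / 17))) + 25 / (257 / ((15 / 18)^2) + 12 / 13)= -36297095667577 / 40176284928 + sqrt(17) / 17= -903.20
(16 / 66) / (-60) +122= 60388 / 495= 122.00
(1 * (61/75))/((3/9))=2.44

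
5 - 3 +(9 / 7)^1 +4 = 51 / 7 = 7.29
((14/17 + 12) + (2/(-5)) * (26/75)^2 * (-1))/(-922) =-3077117/220415625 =-0.01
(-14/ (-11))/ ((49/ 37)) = 74/ 77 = 0.96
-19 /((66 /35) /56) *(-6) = 37240 /11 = 3385.45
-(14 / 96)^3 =-343 / 110592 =-0.00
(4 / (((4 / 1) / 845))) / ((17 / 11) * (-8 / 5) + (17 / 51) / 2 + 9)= 278850 / 2209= 126.23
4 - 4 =0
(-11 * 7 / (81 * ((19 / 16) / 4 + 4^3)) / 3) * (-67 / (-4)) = -82544 / 999945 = -0.08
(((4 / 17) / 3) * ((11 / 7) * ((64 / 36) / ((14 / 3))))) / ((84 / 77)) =968 / 22491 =0.04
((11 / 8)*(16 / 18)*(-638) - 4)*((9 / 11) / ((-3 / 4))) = 855.03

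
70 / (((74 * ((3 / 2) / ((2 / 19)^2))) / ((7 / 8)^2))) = 0.01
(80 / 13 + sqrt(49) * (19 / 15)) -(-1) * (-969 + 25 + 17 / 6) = -120399 / 130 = -926.15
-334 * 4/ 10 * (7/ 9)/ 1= -103.91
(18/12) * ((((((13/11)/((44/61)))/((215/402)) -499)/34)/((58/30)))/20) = -232232193/410412640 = -0.57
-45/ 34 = -1.32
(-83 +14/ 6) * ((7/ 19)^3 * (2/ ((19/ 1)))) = -0.42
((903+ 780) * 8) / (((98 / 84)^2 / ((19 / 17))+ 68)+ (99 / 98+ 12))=26544672 / 162115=163.74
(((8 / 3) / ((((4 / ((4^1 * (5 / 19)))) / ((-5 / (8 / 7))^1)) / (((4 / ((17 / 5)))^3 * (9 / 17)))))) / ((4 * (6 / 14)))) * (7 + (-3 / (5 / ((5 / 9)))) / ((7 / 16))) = -45850000 / 4760697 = -9.63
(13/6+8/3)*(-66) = -319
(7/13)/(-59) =-7/767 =-0.01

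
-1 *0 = 0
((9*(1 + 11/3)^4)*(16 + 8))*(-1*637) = -65255978.67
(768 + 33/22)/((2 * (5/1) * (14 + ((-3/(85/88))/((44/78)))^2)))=2223855/1280696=1.74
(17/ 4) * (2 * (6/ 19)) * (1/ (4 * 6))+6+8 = 2145/ 152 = 14.11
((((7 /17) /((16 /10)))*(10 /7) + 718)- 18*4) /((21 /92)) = 48139 /17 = 2831.71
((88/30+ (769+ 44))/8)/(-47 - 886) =-12239/111960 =-0.11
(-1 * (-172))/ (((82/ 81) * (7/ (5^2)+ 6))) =174150/ 6437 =27.05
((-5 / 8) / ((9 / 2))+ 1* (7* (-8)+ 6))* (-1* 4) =1805 / 9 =200.56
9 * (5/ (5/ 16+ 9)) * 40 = 28800/ 149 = 193.29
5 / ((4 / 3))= 15 / 4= 3.75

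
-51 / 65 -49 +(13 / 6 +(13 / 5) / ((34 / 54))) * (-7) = -622273 / 6630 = -93.86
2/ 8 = 1/ 4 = 0.25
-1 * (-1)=1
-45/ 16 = -2.81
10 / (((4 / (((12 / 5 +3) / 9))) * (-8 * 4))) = -3 / 64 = -0.05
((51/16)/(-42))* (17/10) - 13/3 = -29987/6720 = -4.46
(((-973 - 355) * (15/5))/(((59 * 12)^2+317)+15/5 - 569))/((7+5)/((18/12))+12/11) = -3652/4175125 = -0.00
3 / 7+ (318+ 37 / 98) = 31243 / 98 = 318.81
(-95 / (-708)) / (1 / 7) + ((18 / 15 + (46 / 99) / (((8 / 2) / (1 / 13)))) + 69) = 108049927 / 1518660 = 71.15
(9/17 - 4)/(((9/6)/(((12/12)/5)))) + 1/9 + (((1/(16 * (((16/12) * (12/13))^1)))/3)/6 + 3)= 346139/130560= 2.65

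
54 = 54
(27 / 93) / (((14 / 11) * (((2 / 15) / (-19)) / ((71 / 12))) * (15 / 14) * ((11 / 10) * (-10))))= 4047 / 248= 16.32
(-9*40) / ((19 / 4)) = -75.79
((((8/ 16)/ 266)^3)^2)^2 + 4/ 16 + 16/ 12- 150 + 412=406423478088226665028424383722422275/ 1541916451804843496788205059964928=263.58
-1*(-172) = 172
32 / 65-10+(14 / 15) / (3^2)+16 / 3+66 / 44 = -9023 / 3510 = -2.57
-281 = -281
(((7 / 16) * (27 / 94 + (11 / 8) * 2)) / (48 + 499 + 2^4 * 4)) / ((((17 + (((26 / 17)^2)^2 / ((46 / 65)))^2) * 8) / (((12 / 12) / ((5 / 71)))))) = 149603412497842349 / 2975347154211881479680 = 0.00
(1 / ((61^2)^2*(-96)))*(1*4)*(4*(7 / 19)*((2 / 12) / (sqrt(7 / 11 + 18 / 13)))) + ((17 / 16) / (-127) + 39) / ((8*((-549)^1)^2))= 79231 / 4899574656-7*sqrt(143) / 160999439148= 0.00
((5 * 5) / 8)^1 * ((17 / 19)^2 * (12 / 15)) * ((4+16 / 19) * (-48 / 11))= -42.29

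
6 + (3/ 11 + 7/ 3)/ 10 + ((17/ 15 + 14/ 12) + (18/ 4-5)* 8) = 301/ 66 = 4.56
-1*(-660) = 660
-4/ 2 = -2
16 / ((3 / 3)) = 16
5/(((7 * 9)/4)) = 20/63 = 0.32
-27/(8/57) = -1539/8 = -192.38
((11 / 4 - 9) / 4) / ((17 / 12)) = -75 / 68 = -1.10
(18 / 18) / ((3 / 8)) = 8 / 3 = 2.67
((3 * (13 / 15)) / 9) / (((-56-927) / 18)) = -26 / 4915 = -0.01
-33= -33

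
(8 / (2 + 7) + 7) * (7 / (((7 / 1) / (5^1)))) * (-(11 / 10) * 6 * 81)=-21087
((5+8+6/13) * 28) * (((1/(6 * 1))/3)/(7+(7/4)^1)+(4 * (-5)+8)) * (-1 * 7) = 31644.79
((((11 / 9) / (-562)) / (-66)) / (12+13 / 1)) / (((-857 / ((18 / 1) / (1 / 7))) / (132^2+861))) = -8533 / 2408170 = -0.00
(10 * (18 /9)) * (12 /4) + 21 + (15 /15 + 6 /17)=82.35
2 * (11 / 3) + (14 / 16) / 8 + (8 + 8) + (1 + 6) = 5845 / 192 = 30.44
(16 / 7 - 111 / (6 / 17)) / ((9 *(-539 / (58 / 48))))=42253 / 543312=0.08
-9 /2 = -4.50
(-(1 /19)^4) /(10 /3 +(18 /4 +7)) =-6 /11598569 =-0.00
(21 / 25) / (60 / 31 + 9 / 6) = 434 / 1775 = 0.24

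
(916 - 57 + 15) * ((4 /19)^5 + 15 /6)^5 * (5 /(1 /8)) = 33477041013121180637768924369163408445 /9797525861921693635432590555842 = 3416887.23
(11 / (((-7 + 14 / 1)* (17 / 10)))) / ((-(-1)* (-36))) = -55 / 2142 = -0.03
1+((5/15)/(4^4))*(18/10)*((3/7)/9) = 8961/8960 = 1.00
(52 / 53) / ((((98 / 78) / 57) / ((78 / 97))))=9016488 / 251909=35.79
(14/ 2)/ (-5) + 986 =4923/ 5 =984.60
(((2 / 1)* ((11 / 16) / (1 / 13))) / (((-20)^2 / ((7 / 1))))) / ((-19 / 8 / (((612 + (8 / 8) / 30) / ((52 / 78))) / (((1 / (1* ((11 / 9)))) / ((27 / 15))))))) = -202172971 / 760000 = -266.02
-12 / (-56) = 3 / 14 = 0.21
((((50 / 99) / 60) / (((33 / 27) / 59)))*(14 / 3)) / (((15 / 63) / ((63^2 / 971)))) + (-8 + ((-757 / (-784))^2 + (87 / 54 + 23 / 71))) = 1265392950198565 / 46146374233344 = 27.42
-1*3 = -3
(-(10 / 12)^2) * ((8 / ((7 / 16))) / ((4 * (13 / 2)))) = -400 / 819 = -0.49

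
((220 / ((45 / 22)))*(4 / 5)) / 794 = 1936 / 17865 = 0.11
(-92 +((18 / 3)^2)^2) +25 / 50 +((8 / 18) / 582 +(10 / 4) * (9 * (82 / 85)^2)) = 9275249279 / 7568910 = 1225.44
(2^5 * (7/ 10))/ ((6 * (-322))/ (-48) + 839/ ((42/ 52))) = 9408/ 453185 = 0.02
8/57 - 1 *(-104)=5936/57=104.14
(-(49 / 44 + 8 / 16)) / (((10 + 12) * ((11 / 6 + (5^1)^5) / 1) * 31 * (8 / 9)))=-1917 / 2251920352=-0.00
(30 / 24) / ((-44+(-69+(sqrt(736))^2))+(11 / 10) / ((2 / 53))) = 25 / 13043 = 0.00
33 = 33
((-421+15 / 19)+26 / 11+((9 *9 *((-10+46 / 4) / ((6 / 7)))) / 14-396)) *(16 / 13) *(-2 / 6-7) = 137828 / 19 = 7254.11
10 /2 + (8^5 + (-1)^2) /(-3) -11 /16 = -174699 /16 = -10918.69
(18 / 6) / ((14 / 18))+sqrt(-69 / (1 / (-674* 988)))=27 / 7+2* sqrt(11486982)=6782.35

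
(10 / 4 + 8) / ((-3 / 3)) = -10.50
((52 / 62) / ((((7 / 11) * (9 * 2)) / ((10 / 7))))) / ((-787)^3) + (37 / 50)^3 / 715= 337543297026255689 / 595580589390661875000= 0.00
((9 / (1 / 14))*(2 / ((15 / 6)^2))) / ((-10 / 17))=-8568 / 125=-68.54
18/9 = 2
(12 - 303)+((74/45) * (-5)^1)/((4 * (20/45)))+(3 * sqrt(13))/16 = -294.95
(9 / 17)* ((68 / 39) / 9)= 4 / 39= 0.10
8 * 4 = 32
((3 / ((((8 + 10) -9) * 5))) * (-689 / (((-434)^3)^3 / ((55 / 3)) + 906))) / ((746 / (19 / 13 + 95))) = 0.00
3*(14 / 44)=21 / 22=0.95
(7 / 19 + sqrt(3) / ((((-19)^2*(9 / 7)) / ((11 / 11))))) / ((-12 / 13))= -91 / 228 - 91*sqrt(3) / 38988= -0.40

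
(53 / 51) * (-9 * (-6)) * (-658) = -627732 / 17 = -36925.41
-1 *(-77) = 77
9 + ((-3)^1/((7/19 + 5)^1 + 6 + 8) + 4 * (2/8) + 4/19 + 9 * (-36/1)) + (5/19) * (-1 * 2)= -2198779/6992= -314.47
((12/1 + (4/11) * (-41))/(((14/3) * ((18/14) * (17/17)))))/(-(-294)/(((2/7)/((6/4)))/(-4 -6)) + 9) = 0.00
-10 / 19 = -0.53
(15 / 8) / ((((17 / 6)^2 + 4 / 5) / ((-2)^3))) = -2700 / 1589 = -1.70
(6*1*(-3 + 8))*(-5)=-150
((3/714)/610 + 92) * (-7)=-13356561/20740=-644.00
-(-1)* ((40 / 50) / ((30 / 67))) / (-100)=-67 / 3750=-0.02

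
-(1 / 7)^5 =-1 / 16807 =-0.00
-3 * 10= -30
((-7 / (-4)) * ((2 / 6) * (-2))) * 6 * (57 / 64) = -399 / 64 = -6.23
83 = 83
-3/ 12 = -1/ 4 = -0.25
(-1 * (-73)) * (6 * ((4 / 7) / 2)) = 876 / 7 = 125.14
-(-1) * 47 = 47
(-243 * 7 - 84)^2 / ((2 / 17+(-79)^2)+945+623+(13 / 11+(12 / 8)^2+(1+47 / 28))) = 926837450 / 2273363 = 407.69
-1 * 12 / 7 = -12 / 7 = -1.71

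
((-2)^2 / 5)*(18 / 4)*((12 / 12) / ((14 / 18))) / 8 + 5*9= 6381 / 140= 45.58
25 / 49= 0.51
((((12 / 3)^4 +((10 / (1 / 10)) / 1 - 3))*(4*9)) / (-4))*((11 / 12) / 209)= -1059 / 76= -13.93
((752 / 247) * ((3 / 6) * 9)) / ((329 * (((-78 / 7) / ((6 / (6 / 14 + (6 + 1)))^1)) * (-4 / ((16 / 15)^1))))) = 168 / 208715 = 0.00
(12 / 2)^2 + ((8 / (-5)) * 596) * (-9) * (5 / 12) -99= 3513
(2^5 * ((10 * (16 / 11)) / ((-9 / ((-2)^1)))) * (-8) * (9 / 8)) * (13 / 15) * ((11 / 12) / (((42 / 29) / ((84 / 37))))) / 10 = -193024 / 1665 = -115.93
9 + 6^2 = 45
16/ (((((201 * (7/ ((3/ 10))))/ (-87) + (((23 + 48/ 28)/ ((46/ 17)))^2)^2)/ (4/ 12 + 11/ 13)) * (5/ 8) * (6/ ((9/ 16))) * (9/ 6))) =114727968447232/ 419793213614434855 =0.00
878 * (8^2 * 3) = 168576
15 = 15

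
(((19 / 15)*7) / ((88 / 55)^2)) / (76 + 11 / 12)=665 / 14768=0.05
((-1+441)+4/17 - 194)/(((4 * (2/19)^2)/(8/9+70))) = 241027787/612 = 393836.25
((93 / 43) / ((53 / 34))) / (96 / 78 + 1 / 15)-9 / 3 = -1113171 / 576587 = -1.93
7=7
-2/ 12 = -1/ 6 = -0.17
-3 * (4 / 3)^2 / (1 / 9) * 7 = -336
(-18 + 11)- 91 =-98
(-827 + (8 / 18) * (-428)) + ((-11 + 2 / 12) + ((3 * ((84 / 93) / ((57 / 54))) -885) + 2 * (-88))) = -22120951 / 10602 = -2086.49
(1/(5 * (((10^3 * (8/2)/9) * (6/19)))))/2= 57/80000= 0.00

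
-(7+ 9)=-16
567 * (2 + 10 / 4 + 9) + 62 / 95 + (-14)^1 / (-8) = 2909623 / 380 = 7656.90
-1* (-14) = 14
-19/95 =-1/5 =-0.20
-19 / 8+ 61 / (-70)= -909 / 280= -3.25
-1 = -1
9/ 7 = 1.29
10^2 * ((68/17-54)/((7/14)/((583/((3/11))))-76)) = 64130000/974773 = 65.79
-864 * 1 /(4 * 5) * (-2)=432 /5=86.40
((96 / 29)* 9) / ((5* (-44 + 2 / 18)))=-7776 / 57275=-0.14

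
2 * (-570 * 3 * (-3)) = 10260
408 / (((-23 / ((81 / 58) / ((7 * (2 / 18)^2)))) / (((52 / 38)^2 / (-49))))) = 904788144 / 82589941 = 10.96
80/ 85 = 0.94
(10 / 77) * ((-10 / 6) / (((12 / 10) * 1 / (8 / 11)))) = -1000 / 7623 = -0.13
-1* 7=-7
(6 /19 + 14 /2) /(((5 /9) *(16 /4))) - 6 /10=1023 /380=2.69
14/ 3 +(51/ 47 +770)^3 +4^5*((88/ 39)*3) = 1856400581065633/ 4049097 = 458472736.28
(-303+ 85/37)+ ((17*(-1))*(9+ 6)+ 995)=16254/37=439.30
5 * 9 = 45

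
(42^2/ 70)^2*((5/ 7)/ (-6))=-378/ 5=-75.60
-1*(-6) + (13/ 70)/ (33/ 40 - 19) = 30482/ 5089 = 5.99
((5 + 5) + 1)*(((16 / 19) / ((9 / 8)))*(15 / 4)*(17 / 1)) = 29920 / 57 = 524.91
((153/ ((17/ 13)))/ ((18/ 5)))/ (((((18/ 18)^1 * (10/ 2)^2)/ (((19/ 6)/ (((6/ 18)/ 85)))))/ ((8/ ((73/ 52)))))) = 436696/ 73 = 5982.14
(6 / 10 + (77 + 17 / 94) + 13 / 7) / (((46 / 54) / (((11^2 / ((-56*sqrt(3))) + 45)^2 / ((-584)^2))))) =44958797411121 / 80932970782720 - 2567950209*sqrt(3) / 144523162112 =0.52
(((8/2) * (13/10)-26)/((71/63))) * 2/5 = -13104/1775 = -7.38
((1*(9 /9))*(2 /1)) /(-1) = -2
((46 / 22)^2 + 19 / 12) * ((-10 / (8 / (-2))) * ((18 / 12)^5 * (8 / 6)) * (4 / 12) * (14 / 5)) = 544761 / 3872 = 140.69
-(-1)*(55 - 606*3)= -1763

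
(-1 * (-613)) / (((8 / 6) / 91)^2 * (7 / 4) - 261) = -6526611 / 2778863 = -2.35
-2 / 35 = -0.06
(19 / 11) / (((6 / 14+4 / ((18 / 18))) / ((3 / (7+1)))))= 399 / 2728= 0.15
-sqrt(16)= -4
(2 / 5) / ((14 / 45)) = 9 / 7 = 1.29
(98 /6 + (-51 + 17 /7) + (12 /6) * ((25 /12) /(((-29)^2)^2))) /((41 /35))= -1596097165 /57997042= -27.52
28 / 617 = 0.05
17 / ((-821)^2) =17 / 674041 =0.00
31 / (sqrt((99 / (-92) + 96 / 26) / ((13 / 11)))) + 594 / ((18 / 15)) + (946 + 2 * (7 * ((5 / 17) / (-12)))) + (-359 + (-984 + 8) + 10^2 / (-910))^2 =806 * sqrt(791637) / 34419 + 1506842440657 / 844662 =1783979.91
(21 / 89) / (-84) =-1 / 356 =-0.00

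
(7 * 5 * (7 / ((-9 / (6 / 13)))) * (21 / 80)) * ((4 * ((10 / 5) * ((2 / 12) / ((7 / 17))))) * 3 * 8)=-3332 / 13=-256.31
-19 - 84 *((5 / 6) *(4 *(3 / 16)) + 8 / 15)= -1163 / 10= -116.30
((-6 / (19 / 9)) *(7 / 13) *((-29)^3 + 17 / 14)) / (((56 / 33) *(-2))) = -304213239 / 27664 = -10996.72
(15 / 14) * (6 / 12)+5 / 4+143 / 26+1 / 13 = 7.36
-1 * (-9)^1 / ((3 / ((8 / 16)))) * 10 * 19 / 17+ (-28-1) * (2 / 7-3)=11362 / 119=95.48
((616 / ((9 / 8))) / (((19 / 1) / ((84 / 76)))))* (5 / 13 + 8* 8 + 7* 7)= 50847104 / 14079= 3611.56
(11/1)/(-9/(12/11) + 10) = 44/7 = 6.29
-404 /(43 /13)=-5252 /43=-122.14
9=9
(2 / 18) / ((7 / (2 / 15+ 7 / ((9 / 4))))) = 0.05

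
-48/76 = -0.63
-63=-63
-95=-95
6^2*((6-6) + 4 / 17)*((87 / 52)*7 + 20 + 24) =104292 / 221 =471.91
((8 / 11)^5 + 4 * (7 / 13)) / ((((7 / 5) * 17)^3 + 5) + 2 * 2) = 0.00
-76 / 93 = -0.82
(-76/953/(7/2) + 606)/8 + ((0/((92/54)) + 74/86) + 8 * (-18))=-77326829/1147412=-67.39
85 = 85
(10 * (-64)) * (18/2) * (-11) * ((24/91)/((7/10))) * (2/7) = 30412800/4459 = 6820.54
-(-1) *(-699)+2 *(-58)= -815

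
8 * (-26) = -208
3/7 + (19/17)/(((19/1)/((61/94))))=5221/11186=0.47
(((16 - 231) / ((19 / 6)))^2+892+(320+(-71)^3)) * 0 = 0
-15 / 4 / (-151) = 15 / 604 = 0.02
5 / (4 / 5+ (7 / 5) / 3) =75 / 19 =3.95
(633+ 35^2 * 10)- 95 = 12788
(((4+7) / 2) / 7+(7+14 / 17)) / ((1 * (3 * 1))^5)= 683 / 19278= 0.04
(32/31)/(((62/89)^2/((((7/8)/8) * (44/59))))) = 609917/3515338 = 0.17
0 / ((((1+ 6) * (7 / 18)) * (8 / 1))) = 0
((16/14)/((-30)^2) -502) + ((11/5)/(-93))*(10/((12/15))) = -502.29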